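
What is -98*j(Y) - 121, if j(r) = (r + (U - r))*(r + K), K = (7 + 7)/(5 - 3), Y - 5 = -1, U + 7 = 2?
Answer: 5269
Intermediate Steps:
U = -5 (U = -7 + 2 = -5)
Y = 4 (Y = 5 - 1 = 4)
K = 7 (K = 14/2 = 14*(½) = 7)
j(r) = -35 - 5*r (j(r) = (r + (-5 - r))*(r + 7) = -5*(7 + r) = -35 - 5*r)
-98*j(Y) - 121 = -98*(-35 - 5*4) - 121 = -98*(-35 - 20) - 121 = -98*(-55) - 121 = 5390 - 121 = 5269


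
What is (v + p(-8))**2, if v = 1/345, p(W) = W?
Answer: 7612081/119025 ≈ 63.954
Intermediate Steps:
v = 1/345 ≈ 0.0028986
(v + p(-8))**2 = (1/345 - 8)**2 = (-2759/345)**2 = 7612081/119025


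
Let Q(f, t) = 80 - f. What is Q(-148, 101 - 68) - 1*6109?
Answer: -5881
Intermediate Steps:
Q(-148, 101 - 68) - 1*6109 = (80 - 1*(-148)) - 1*6109 = (80 + 148) - 6109 = 228 - 6109 = -5881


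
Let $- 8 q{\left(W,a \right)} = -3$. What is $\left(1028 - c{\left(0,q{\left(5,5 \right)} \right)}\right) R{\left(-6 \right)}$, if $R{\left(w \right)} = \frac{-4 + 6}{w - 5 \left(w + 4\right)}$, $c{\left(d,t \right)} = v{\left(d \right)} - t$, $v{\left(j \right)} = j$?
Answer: $\frac{8227}{16} \approx 514.19$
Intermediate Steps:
$q{\left(W,a \right)} = \frac{3}{8}$ ($q{\left(W,a \right)} = \left(- \frac{1}{8}\right) \left(-3\right) = \frac{3}{8}$)
$c{\left(d,t \right)} = d - t$
$R{\left(w \right)} = \frac{2}{-20 - 4 w}$ ($R{\left(w \right)} = \frac{2}{w - 5 \left(4 + w\right)} = \frac{2}{w - \left(20 + 5 w\right)} = \frac{2}{-20 - 4 w}$)
$\left(1028 - c{\left(0,q{\left(5,5 \right)} \right)}\right) R{\left(-6 \right)} = \left(1028 - \left(0 - \frac{3}{8}\right)\right) \left(- \frac{1}{10 + 2 \left(-6\right)}\right) = \left(1028 - \left(0 - \frac{3}{8}\right)\right) \left(- \frac{1}{10 - 12}\right) = \left(1028 - - \frac{3}{8}\right) \left(- \frac{1}{-2}\right) = \left(1028 + \frac{3}{8}\right) \left(\left(-1\right) \left(- \frac{1}{2}\right)\right) = \frac{8227}{8} \cdot \frac{1}{2} = \frac{8227}{16}$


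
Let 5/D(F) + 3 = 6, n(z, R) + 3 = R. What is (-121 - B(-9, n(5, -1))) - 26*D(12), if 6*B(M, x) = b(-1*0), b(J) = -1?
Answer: -985/6 ≈ -164.17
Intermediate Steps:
n(z, R) = -3 + R
D(F) = 5/3 (D(F) = 5/(-3 + 6) = 5/3)
B(M, x) = -⅙ (B(M, x) = (⅙)*(-1) = -⅙)
(-121 - B(-9, n(5, -1))) - 26*D(12) = (-121 - 1*(-⅙)) - 26*5/3 = (-121 + ⅙) - 130/3 = -725/6 - 130/3 = -985/6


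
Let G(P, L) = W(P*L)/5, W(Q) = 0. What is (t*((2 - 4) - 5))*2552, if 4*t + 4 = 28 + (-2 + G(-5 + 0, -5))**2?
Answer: -125048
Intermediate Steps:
G(P, L) = 0 (G(P, L) = 0/5 = 0*(1/5) = 0)
t = 7 (t = -1 + (28 + (-2 + 0)**2)/4 = -1 + (28 + (-2)**2)/4 = -1 + (28 + 4)/4 = -1 + (1/4)*32 = -1 + 8 = 7)
(t*((2 - 4) - 5))*2552 = (7*((2 - 4) - 5))*2552 = (7*(-2 - 5))*2552 = (7*(-7))*2552 = -49*2552 = -125048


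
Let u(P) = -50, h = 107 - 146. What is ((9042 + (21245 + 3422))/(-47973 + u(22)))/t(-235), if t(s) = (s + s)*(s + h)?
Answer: -33709/6184401940 ≈ -5.4506e-6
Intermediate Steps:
h = -39
t(s) = 2*s*(-39 + s) (t(s) = (s + s)*(s - 39) = (2*s)*(-39 + s) = 2*s*(-39 + s))
((9042 + (21245 + 3422))/(-47973 + u(22)))/t(-235) = ((9042 + (21245 + 3422))/(-47973 - 50))/((2*(-235)*(-39 - 235))) = ((9042 + 24667)/(-48023))/((2*(-235)*(-274))) = (33709*(-1/48023))/128780 = -33709/48023*1/128780 = -33709/6184401940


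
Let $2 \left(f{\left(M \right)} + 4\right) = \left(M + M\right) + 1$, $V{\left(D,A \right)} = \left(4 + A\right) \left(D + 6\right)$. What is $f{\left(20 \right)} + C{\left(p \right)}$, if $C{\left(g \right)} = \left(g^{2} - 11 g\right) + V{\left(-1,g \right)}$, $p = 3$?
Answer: $\frac{55}{2} \approx 27.5$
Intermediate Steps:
$V{\left(D,A \right)} = \left(4 + A\right) \left(6 + D\right)$
$f{\left(M \right)} = - \frac{7}{2} + M$ ($f{\left(M \right)} = -4 + \frac{\left(M + M\right) + 1}{2} = -4 + \frac{2 M + 1}{2} = -4 + \frac{1 + 2 M}{2} = -4 + \left(\frac{1}{2} + M\right) = - \frac{7}{2} + M$)
$C{\left(g \right)} = 20 + g^{2} - 6 g$ ($C{\left(g \right)} = \left(g^{2} - 11 g\right) + \left(24 + 4 \left(-1\right) + 6 g + g \left(-1\right)\right) = \left(g^{2} - 11 g\right) + \left(24 - 4 + 6 g - g\right) = \left(g^{2} - 11 g\right) + \left(20 + 5 g\right) = 20 + g^{2} - 6 g$)
$f{\left(20 \right)} + C{\left(p \right)} = \left(- \frac{7}{2} + 20\right) + \left(20 + 3^{2} - 18\right) = \frac{33}{2} + \left(20 + 9 - 18\right) = \frac{33}{2} + 11 = \frac{55}{2}$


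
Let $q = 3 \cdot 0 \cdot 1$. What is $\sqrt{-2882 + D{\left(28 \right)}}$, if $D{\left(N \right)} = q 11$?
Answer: $i \sqrt{2882} \approx 53.684 i$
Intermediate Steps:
$q = 0$ ($q = 0 \cdot 1 = 0$)
$D{\left(N \right)} = 0$ ($D{\left(N \right)} = 0 \cdot 11 = 0$)
$\sqrt{-2882 + D{\left(28 \right)}} = \sqrt{-2882 + 0} = \sqrt{-2882} = i \sqrt{2882}$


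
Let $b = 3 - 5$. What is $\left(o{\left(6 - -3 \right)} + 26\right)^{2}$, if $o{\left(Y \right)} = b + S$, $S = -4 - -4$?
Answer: $576$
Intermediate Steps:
$S = 0$ ($S = -4 + 4 = 0$)
$b = -2$ ($b = 3 - 5 = -2$)
$o{\left(Y \right)} = -2$ ($o{\left(Y \right)} = -2 + 0 = -2$)
$\left(o{\left(6 - -3 \right)} + 26\right)^{2} = \left(-2 + 26\right)^{2} = 24^{2} = 576$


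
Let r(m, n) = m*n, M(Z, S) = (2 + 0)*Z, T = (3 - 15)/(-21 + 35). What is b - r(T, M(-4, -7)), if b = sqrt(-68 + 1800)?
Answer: -48/7 + 2*sqrt(433) ≈ 34.760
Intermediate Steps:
b = 2*sqrt(433) (b = sqrt(1732) = 2*sqrt(433) ≈ 41.617)
T = -6/7 (T = -12/14 = -12*1/14 = -6/7 ≈ -0.85714)
M(Z, S) = 2*Z
b - r(T, M(-4, -7)) = 2*sqrt(433) - (-6)*2*(-4)/7 = 2*sqrt(433) - (-6)*(-8)/7 = 2*sqrt(433) - 1*48/7 = 2*sqrt(433) - 48/7 = -48/7 + 2*sqrt(433)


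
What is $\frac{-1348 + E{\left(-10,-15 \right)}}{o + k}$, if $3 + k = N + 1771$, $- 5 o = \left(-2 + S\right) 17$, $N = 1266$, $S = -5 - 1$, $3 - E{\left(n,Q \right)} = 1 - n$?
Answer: $- \frac{1130}{2551} \approx -0.44296$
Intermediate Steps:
$E{\left(n,Q \right)} = 2 + n$ ($E{\left(n,Q \right)} = 3 - \left(1 - n\right) = 3 + \left(-1 + n\right) = 2 + n$)
$S = -6$
$o = \frac{136}{5}$ ($o = - \frac{\left(-2 - 6\right) 17}{5} = - \frac{\left(-8\right) 17}{5} = \left(- \frac{1}{5}\right) \left(-136\right) = \frac{136}{5} \approx 27.2$)
$k = 3034$ ($k = -3 + \left(1266 + 1771\right) = -3 + 3037 = 3034$)
$\frac{-1348 + E{\left(-10,-15 \right)}}{o + k} = \frac{-1348 + \left(2 - 10\right)}{\frac{136}{5} + 3034} = \frac{-1348 - 8}{\frac{15306}{5}} = \left(-1356\right) \frac{5}{15306} = - \frac{1130}{2551}$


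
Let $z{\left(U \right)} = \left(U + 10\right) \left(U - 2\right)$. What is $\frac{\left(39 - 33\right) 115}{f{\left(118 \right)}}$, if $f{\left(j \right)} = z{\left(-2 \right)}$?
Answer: $- \frac{345}{16} \approx -21.563$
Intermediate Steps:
$z{\left(U \right)} = \left(-2 + U\right) \left(10 + U\right)$ ($z{\left(U \right)} = \left(10 + U\right) \left(-2 + U\right) = \left(-2 + U\right) \left(10 + U\right)$)
$f{\left(j \right)} = -32$ ($f{\left(j \right)} = -20 + \left(-2\right)^{2} + 8 \left(-2\right) = -20 + 4 - 16 = -32$)
$\frac{\left(39 - 33\right) 115}{f{\left(118 \right)}} = \frac{\left(39 - 33\right) 115}{-32} = 6 \cdot 115 \left(- \frac{1}{32}\right) = 690 \left(- \frac{1}{32}\right) = - \frac{345}{16}$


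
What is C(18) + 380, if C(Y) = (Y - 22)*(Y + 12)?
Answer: 260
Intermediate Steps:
C(Y) = (-22 + Y)*(12 + Y)
C(18) + 380 = (-264 + 18**2 - 10*18) + 380 = (-264 + 324 - 180) + 380 = -120 + 380 = 260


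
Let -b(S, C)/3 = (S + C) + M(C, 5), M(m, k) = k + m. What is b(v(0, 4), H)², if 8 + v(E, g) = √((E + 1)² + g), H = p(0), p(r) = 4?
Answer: 270 + 90*√5 ≈ 471.25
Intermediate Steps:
H = 4
v(E, g) = -8 + √(g + (1 + E)²) (v(E, g) = -8 + √((E + 1)² + g) = -8 + √((1 + E)² + g) = -8 + √(g + (1 + E)²))
b(S, C) = -15 - 6*C - 3*S (b(S, C) = -3*((S + C) + (5 + C)) = -3*((C + S) + (5 + C)) = -3*(5 + S + 2*C) = -15 - 6*C - 3*S)
b(v(0, 4), H)² = (-15 - 6*4 - 3*(-8 + √(4 + (1 + 0)²)))² = (-15 - 24 - 3*(-8 + √(4 + 1²)))² = (-15 - 24 - 3*(-8 + √(4 + 1)))² = (-15 - 24 - 3*(-8 + √5))² = (-15 - 24 + (24 - 3*√5))² = (-15 - 3*√5)²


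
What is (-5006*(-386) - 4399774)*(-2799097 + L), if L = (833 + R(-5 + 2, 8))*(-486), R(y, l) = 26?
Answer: 7936753846518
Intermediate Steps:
L = -417474 (L = (833 + 26)*(-486) = 859*(-486) = -417474)
(-5006*(-386) - 4399774)*(-2799097 + L) = (-5006*(-386) - 4399774)*(-2799097 - 417474) = (1932316 - 4399774)*(-3216571) = -2467458*(-3216571) = 7936753846518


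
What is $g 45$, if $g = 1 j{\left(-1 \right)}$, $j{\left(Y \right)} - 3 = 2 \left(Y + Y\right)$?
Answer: $-45$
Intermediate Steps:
$j{\left(Y \right)} = 3 + 4 Y$ ($j{\left(Y \right)} = 3 + 2 \left(Y + Y\right) = 3 + 2 \cdot 2 Y = 3 + 4 Y$)
$g = -1$ ($g = 1 \left(3 + 4 \left(-1\right)\right) = 1 \left(3 - 4\right) = 1 \left(-1\right) = -1$)
$g 45 = \left(-1\right) 45 = -45$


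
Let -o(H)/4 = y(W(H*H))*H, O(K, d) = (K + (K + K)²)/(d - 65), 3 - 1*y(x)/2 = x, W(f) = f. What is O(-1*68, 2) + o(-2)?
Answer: -19436/63 ≈ -308.51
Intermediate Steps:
y(x) = 6 - 2*x
O(K, d) = (K + 4*K²)/(-65 + d) (O(K, d) = (K + (2*K)²)/(-65 + d) = (K + 4*K²)/(-65 + d))
o(H) = -4*H*(6 - 2*H²) (o(H) = -4*(6 - 2*H*H)*H = -4*(6 - 2*H²)*H = -4*H*(6 - 2*H²))
O(-1*68, 2) + o(-2) = (-1*68)*(1 + 4*(-1*68))/(-65 + 2) + 8*(-2)*(-3 + (-2)²) = -68*(1 + 4*(-68))/(-63) + 8*(-2)*(-3 + 4) = -68*(-1/63)*(1 - 272) + 8*(-2)*1 = -68*(-1/63)*(-271) - 16 = -18428/63 - 16 = -19436/63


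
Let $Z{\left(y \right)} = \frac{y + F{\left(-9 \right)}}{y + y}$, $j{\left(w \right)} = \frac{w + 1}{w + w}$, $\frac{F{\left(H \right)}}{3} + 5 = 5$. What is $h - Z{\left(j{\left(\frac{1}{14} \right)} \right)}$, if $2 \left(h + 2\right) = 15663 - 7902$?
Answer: $3878$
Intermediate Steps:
$F{\left(H \right)} = 0$ ($F{\left(H \right)} = -15 + 3 \cdot 5 = -15 + 15 = 0$)
$j{\left(w \right)} = \frac{1 + w}{2 w}$
$Z{\left(y \right)} = \frac{1}{2}$ ($Z{\left(y \right)} = \frac{y + 0}{y + y} = \frac{y}{2 y} = y \frac{1}{2 y} = \frac{1}{2}$)
$h = \frac{7757}{2}$ ($h = -2 + \frac{15663 - 7902}{2} = -2 + \frac{1}{2} \cdot 7761 = -2 + \frac{7761}{2} = \frac{7757}{2} \approx 3878.5$)
$h - Z{\left(j{\left(\frac{1}{14} \right)} \right)} = \frac{7757}{2} - \frac{1}{2} = 3878$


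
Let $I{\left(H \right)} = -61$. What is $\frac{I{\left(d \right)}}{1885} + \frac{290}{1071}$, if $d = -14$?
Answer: $\frac{481319}{2018835} \approx 0.23841$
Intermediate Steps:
$\frac{I{\left(d \right)}}{1885} + \frac{290}{1071} = - \frac{61}{1885} + \frac{290}{1071} = \frac{481319}{2018835}$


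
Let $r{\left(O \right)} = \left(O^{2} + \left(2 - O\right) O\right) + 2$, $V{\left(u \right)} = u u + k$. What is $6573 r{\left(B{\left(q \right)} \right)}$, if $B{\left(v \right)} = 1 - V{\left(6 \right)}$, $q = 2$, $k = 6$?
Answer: $-525840$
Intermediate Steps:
$V{\left(u \right)} = 6 + u^{2}$ ($V{\left(u \right)} = u u + 6 = u^{2} + 6 = 6 + u^{2}$)
$B{\left(v \right)} = -41$ ($B{\left(v \right)} = 1 - \left(6 + 6^{2}\right) = 1 - \left(6 + 36\right) = 1 - 42 = -41$)
$r{\left(O \right)} = 2 + O^{2} + O \left(2 - O\right)$ ($r{\left(O \right)} = \left(O^{2} + O \left(2 - O\right)\right) + 2 = 2 + O^{2} + O \left(2 - O\right)$)
$6573 r{\left(B{\left(q \right)} \right)} = 6573 \left(2 + 2 \left(-41\right)\right) = 6573 \left(2 - 82\right) = 6573 \left(-80\right) = -525840$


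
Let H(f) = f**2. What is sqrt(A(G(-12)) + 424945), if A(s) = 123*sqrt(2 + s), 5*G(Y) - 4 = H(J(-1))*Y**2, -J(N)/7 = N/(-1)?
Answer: sqrt(424945 + 123*sqrt(1414)) ≈ 655.42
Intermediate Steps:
J(N) = 7*N (J(N) = -7*N/(-1) = -7*N*(-1) = -(-7)*N = 7*N)
G(Y) = 4/5 + 49*Y**2/5 (G(Y) = 4/5 + ((7*(-1))**2*Y**2)/5 = 4/5 + ((-7)**2*Y**2)/5 = 4/5 + (49*Y**2)/5 = 4/5 + 49*Y**2/5)
sqrt(A(G(-12)) + 424945) = sqrt(123*sqrt(2 + (4/5 + (49/5)*(-12)**2)) + 424945) = sqrt(123*sqrt(2 + (4/5 + (49/5)*144)) + 424945) = sqrt(123*sqrt(2 + (4/5 + 7056/5)) + 424945) = sqrt(123*sqrt(2 + 1412) + 424945) = sqrt(123*sqrt(1414) + 424945) = sqrt(424945 + 123*sqrt(1414))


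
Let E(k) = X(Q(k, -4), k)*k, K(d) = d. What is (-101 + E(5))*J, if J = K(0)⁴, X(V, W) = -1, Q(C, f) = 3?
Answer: 0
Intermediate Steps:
E(k) = -k
J = 0 (J = 0⁴ = 0)
(-101 + E(5))*J = (-101 - 1*5)*0 = (-101 - 5)*0 = -106*0 = 0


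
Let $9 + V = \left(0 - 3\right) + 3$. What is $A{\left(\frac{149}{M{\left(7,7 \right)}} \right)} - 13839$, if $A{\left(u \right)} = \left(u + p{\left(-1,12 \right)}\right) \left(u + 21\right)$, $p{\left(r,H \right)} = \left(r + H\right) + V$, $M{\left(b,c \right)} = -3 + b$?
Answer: $- \frac{184843}{16} \approx -11553.0$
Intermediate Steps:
$V = -9$ ($V = -9 + \left(\left(0 - 3\right) + 3\right) = -9 + \left(-3 + 3\right) = -9 + 0 = -9$)
$p{\left(r,H \right)} = -9 + H + r$ ($p{\left(r,H \right)} = \left(r + H\right) - 9 = \left(H + r\right) - 9 = -9 + H + r$)
$A{\left(u \right)} = \left(2 + u\right) \left(21 + u\right)$ ($A{\left(u \right)} = \left(u - -2\right) \left(u + 21\right) = \left(u + 2\right) \left(21 + u\right) = \left(2 + u\right) \left(21 + u\right)$)
$A{\left(\frac{149}{M{\left(7,7 \right)}} \right)} - 13839 = \left(42 + \left(\frac{149}{-3 + 7}\right)^{2} + 23 \frac{149}{-3 + 7}\right) - 13839 = \left(42 + \left(\frac{149}{4}\right)^{2} + 23 \cdot \frac{149}{4}\right) - 13839 = \left(42 + \frac{22201}{16} + \frac{3427}{4}\right) - 13839 = \frac{36581}{16} - 13839 = - \frac{184843}{16}$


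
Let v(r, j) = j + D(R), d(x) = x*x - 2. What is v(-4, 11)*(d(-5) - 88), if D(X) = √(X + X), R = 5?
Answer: -715 - 65*√10 ≈ -920.55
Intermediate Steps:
D(X) = √2*√X (D(X) = √(2*X) = √2*√X)
d(x) = -2 + x² (d(x) = x² - 2 = -2 + x²)
v(r, j) = j + √10 (v(r, j) = j + √2*√5 = j + √10)
v(-4, 11)*(d(-5) - 88) = (11 + √10)*((-2 + (-5)²) - 88) = (11 + √10)*((-2 + 25) - 88) = (11 + √10)*(23 - 88) = (11 + √10)*(-65) = -715 - 65*√10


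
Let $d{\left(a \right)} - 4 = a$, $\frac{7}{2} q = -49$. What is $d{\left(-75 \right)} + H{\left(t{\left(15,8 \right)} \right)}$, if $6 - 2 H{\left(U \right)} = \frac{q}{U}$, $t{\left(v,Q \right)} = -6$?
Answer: $- \frac{415}{6} \approx -69.167$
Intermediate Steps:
$q = -14$ ($q = \frac{2}{7} \left(-49\right) = -14$)
$d{\left(a \right)} = 4 + a$
$H{\left(U \right)} = 3 + \frac{7}{U}$ ($H{\left(U \right)} = 3 - \frac{\left(-14\right) \frac{1}{U}}{2} = 3 + \frac{7}{U}$)
$d{\left(-75 \right)} + H{\left(t{\left(15,8 \right)} \right)} = \left(4 - 75\right) + \left(3 + \frac{7}{-6}\right) = -71 + \left(3 + 7 \left(- \frac{1}{6}\right)\right) = -71 + \left(3 - \frac{7}{6}\right) = -71 + \frac{11}{6} = - \frac{415}{6}$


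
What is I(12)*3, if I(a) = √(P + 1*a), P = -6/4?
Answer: 3*√42/2 ≈ 9.7211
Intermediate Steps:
P = -3/2 (P = -6*¼ = -3/2 ≈ -1.5000)
I(a) = √(-3/2 + a) (I(a) = √(-3/2 + 1*a) = √(-3/2 + a))
I(12)*3 = (√(-6 + 4*12)/2)*3 = (√(-6 + 48)/2)*3 = (√42/2)*3 = 3*√42/2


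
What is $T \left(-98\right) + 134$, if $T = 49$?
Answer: $-4668$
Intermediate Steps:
$T \left(-98\right) + 134 = 49 \left(-98\right) + 134 = -4802 + 134 = -4668$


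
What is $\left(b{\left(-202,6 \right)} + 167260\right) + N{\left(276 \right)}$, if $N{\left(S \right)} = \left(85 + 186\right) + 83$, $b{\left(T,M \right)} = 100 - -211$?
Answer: $167925$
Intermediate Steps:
$b{\left(T,M \right)} = 311$ ($b{\left(T,M \right)} = 100 + 211 = 311$)
$N{\left(S \right)} = 354$ ($N{\left(S \right)} = 271 + 83 = 354$)
$\left(b{\left(-202,6 \right)} + 167260\right) + N{\left(276 \right)} = \left(311 + 167260\right) + 354 = 167571 + 354 = 167925$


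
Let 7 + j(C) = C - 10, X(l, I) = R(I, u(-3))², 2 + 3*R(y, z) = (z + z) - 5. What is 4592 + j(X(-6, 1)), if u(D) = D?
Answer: 41344/9 ≈ 4593.8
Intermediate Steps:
R(y, z) = -7/3 + 2*z/3 (R(y, z) = -⅔ + ((z + z) - 5)/3 = -⅔ + (2*z - 5)/3 = -⅔ + (-5 + 2*z)/3 = -⅔ + (-5/3 + 2*z/3) = -7/3 + 2*z/3)
X(l, I) = 169/9 (X(l, I) = (-7/3 + (⅔)*(-3))² = (-7/3 - 2)² = (-13/3)² = 169/9)
j(C) = -17 + C (j(C) = -7 + (C - 10) = -7 + (-10 + C) = -17 + C)
4592 + j(X(-6, 1)) = 4592 + (-17 + 169/9) = 4592 + 16/9 = 41344/9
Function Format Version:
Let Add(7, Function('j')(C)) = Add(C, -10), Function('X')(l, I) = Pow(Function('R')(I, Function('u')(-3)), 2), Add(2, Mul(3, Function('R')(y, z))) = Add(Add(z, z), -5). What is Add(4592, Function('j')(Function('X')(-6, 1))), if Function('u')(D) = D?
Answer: Rational(41344, 9) ≈ 4593.8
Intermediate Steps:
Function('R')(y, z) = Add(Rational(-7, 3), Mul(Rational(2, 3), z)) (Function('R')(y, z) = Add(Rational(-2, 3), Mul(Rational(1, 3), Add(Add(z, z), -5))) = Add(Rational(-2, 3), Mul(Rational(1, 3), Add(Mul(2, z), -5))) = Add(Rational(-2, 3), Mul(Rational(1, 3), Add(-5, Mul(2, z)))) = Add(Rational(-2, 3), Add(Rational(-5, 3), Mul(Rational(2, 3), z))) = Add(Rational(-7, 3), Mul(Rational(2, 3), z)))
Function('X')(l, I) = Rational(169, 9) (Function('X')(l, I) = Pow(Add(Rational(-7, 3), Mul(Rational(2, 3), -3)), 2) = Pow(Add(Rational(-7, 3), -2), 2) = Pow(Rational(-13, 3), 2) = Rational(169, 9))
Function('j')(C) = Add(-17, C) (Function('j')(C) = Add(-7, Add(C, -10)) = Add(-7, Add(-10, C)) = Add(-17, C))
Add(4592, Function('j')(Function('X')(-6, 1))) = Add(4592, Add(-17, Rational(169, 9))) = Add(4592, Rational(16, 9)) = Rational(41344, 9)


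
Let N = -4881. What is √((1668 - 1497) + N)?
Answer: I*√4710 ≈ 68.629*I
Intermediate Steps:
√((1668 - 1497) + N) = √((1668 - 1497) - 4881) = √(171 - 4881) = √(-4710) = I*√4710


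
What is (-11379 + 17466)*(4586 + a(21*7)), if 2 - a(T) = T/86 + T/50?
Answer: 29991269874/1075 ≈ 2.7899e+7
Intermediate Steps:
a(T) = 2 - 34*T/1075 (a(T) = 2 - (T/86 + T/50) = 2 - 34*T/1075)
(-11379 + 17466)*(4586 + a(21*7)) = (-11379 + 17466)*(4586 + (2 - 714*7/1075)) = 6087*(4586 + (2 - 34/1075*147)) = 6087*(4586 + (2 - 4998/1075)) = 6087*(4586 - 2848/1075) = 6087*(4927102/1075) = 29991269874/1075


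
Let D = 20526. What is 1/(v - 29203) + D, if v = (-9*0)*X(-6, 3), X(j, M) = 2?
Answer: 599420777/29203 ≈ 20526.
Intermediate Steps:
v = 0 (v = -9*0*2 = 0*2 = 0)
1/(v - 29203) + D = 1/(0 - 29203) + 20526 = 1/(-29203) + 20526 = -1/29203 + 20526 = 599420777/29203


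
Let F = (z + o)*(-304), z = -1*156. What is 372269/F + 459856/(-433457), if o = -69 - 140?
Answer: 110336982173/48096388720 ≈ 2.2941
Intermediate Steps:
z = -156
o = -209
F = 110960 (F = (-156 - 209)*(-304) = -365*(-304) = 110960)
372269/F + 459856/(-433457) = 372269/110960 + 459856/(-433457) = 372269*(1/110960) + 459856*(-1/433457) = 372269/110960 - 459856/433457 = 110336982173/48096388720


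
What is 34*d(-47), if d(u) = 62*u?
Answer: -99076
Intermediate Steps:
34*d(-47) = 34*(62*(-47)) = 34*(-2914) = -99076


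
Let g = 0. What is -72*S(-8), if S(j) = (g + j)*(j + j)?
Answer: -9216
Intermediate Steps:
S(j) = 2*j² (S(j) = (0 + j)*(j + j) = j*(2*j) = 2*j²)
-72*S(-8) = -144*(-8)² = -144*64 = -72*128 = -9216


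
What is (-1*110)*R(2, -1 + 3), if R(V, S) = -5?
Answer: 550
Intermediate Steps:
(-1*110)*R(2, -1 + 3) = -1*110*(-5) = -110*(-5) = 550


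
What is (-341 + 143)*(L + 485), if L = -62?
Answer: -83754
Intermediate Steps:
(-341 + 143)*(L + 485) = (-341 + 143)*(-62 + 485) = -198*423 = -83754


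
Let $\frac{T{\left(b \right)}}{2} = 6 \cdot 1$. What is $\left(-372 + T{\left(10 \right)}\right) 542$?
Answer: $-195120$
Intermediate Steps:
$T{\left(b \right)} = 12$ ($T{\left(b \right)} = 2 \cdot 6 \cdot 1 = 2 \cdot 6 = 12$)
$\left(-372 + T{\left(10 \right)}\right) 542 = \left(-372 + 12\right) 542 = \left(-360\right) 542 = -195120$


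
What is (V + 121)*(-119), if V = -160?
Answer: 4641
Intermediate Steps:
(V + 121)*(-119) = (-160 + 121)*(-119) = -39*(-119) = 4641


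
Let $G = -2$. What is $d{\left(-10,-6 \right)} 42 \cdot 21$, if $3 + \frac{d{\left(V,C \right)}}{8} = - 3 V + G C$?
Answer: $275184$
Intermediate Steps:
$d{\left(V,C \right)} = -24 - 24 V - 16 C$ ($d{\left(V,C \right)} = -24 + 8 \left(- 3 V - 2 C\right) = -24 - \left(16 C + 24 V\right) = -24 - 24 V - 16 C$)
$d{\left(-10,-6 \right)} 42 \cdot 21 = \left(-24 - -240 - -96\right) 42 \cdot 21 = \left(-24 + 240 + 96\right) 42 \cdot 21 = 312 \cdot 42 \cdot 21 = 13104 \cdot 21 = 275184$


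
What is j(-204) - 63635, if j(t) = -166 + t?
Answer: -64005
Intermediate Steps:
j(-204) - 63635 = (-166 - 204) - 63635 = -370 - 63635 = -64005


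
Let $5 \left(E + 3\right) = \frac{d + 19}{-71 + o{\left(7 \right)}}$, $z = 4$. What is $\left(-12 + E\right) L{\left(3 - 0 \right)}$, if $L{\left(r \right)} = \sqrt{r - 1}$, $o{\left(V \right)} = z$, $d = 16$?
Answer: $- \frac{1012 \sqrt{2}}{67} \approx -21.361$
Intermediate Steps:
$o{\left(V \right)} = 4$
$L{\left(r \right)} = \sqrt{-1 + r}$
$E = - \frac{208}{67}$ ($E = -3 + \frac{\left(16 + 19\right) \frac{1}{-71 + 4}}{5} = -3 + \frac{35 \frac{1}{-67}}{5} = -3 + \frac{35 \left(- \frac{1}{67}\right)}{5} = -3 + \frac{1}{5} \left(- \frac{35}{67}\right) = -3 - \frac{7}{67} = - \frac{208}{67} \approx -3.1045$)
$\left(-12 + E\right) L{\left(3 - 0 \right)} = \left(-12 - \frac{208}{67}\right) \sqrt{-1 + \left(3 - 0\right)} = - \frac{1012 \sqrt{-1 + \left(3 + 0\right)}}{67} = - \frac{1012 \sqrt{-1 + 3}}{67} = - \frac{1012 \sqrt{2}}{67}$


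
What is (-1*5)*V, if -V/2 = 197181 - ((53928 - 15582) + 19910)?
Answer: 1389250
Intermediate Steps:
V = -277850 (V = -2*(197181 - ((53928 - 15582) + 19910)) = -2*(197181 - (38346 + 19910)) = -2*(197181 - 1*58256) = -2*(197181 - 58256) = -2*138925 = -277850)
(-1*5)*V = -1*5*(-277850) = -5*(-277850) = 1389250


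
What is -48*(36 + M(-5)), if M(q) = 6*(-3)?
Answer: -864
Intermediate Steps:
M(q) = -18
-48*(36 + M(-5)) = -48*(36 - 18) = -48*18 = -864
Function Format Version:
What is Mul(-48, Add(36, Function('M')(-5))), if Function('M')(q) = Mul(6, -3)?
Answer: -864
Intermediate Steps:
Function('M')(q) = -18
Mul(-48, Add(36, Function('M')(-5))) = Mul(-48, Add(36, -18)) = Mul(-48, 18) = -864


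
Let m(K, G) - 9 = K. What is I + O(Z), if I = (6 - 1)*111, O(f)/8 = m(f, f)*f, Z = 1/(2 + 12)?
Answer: 27449/49 ≈ 560.18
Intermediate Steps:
m(K, G) = 9 + K
Z = 1/14 ≈ 0.071429
O(f) = 8*f*(9 + f) (O(f) = 8*((9 + f)*f) = 8*(f*(9 + f)) = 8*f*(9 + f))
I = 555 (I = 5*111 = 555)
I + O(Z) = 555 + 8*(1/14)*(9 + 1/14) = 555 + 8*(1/14)*(127/14) = 555 + 254/49 = 27449/49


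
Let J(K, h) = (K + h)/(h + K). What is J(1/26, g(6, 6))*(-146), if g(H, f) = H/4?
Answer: -146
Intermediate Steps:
g(H, f) = H/4 (g(H, f) = H*(¼) = H/4)
J(K, h) = 1 (J(K, h) = (K + h)/(K + h) = 1)
J(1/26, g(6, 6))*(-146) = 1*(-146) = -146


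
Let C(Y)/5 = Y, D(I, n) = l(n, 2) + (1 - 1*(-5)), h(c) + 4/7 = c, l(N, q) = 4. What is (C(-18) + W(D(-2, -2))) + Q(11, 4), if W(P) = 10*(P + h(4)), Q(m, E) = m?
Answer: 387/7 ≈ 55.286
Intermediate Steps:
h(c) = -4/7 + c
D(I, n) = 10 (D(I, n) = 4 + (1 - 1*(-5)) = 4 + (1 + 5) = 4 + 6 = 10)
C(Y) = 5*Y
W(P) = 240/7 + 10*P (W(P) = 10*(P + (-4/7 + 4)) = 10*(P + 24/7) = 10*(24/7 + P) = 240/7 + 10*P)
(C(-18) + W(D(-2, -2))) + Q(11, 4) = (5*(-18) + (240/7 + 10*10)) + 11 = (-90 + (240/7 + 100)) + 11 = (-90 + 940/7) + 11 = 310/7 + 11 = 387/7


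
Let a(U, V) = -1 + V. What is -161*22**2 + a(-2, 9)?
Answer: -77916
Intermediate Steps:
-161*22**2 + a(-2, 9) = -161*22**2 + (-1 + 9) = -161*484 + 8 = -77924 + 8 = -77916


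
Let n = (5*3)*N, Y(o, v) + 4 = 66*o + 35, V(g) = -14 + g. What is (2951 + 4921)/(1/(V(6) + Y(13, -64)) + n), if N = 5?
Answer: 1733808/16519 ≈ 104.96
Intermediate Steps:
Y(o, v) = 31 + 66*o (Y(o, v) = -4 + (66*o + 35) = -4 + (35 + 66*o) = 31 + 66*o)
n = 75 (n = (5*3)*5 = 15*5 = 75)
(2951 + 4921)/(1/(V(6) + Y(13, -64)) + n) = (2951 + 4921)/(1/((-14 + 6) + (31 + 66*13)) + 75) = 7872/(1/(-8 + (31 + 858)) + 75) = 7872/(1/(-8 + 889) + 75) = 7872/(1/881 + 75) = 7872/(66076/881) = 7872*(881/66076) = 1733808/16519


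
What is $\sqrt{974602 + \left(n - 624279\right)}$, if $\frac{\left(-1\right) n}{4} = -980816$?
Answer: $3 \sqrt{474843} \approx 2067.3$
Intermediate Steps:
$n = 3923264$ ($n = \left(-4\right) \left(-980816\right) = 3923264$)
$\sqrt{974602 + \left(n - 624279\right)} = \sqrt{974602 + \left(3923264 - 624279\right)} = \sqrt{974602 + 3298985} = \sqrt{4273587} = 3 \sqrt{474843}$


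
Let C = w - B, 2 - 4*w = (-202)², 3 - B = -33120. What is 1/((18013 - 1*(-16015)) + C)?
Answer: -2/18591 ≈ -0.00010758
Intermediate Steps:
B = 33123 (B = 3 - 1*(-33120) = 3 + 33120 = 33123)
w = -20401/2 (w = ½ - ¼*(-202)² = ½ - ¼*40804 = ½ - 10201 = -20401/2 ≈ -10201.)
C = -86647/2 (C = -20401/2 - 1*33123 = -20401/2 - 33123 = -86647/2 ≈ -43324.)
1/((18013 - 1*(-16015)) + C) = 1/((18013 - 1*(-16015)) - 86647/2) = 1/((18013 + 16015) - 86647/2) = 1/(34028 - 86647/2) = 1/(-18591/2) = -2/18591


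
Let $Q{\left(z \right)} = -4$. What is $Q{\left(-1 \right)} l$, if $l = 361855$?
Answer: $-1447420$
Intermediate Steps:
$Q{\left(-1 \right)} l = \left(-4\right) 361855 = -1447420$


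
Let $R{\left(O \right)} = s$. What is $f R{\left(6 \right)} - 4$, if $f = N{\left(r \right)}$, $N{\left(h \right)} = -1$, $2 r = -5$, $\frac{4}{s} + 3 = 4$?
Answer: $-8$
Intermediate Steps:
$s = 4$ ($s = \frac{4}{-3 + 4} = \frac{4}{1} = 4 \cdot 1 = 4$)
$r = - \frac{5}{2}$ ($r = \frac{1}{2} \left(-5\right) = - \frac{5}{2} \approx -2.5$)
$R{\left(O \right)} = 4$
$f = -1$
$f R{\left(6 \right)} - 4 = \left(-1\right) 4 - 4 = -4 - 4 = -8$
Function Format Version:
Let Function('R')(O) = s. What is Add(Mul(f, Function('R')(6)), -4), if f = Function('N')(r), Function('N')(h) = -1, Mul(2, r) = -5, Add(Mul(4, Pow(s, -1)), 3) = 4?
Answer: -8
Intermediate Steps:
s = 4 (s = Mul(4, Pow(Add(-3, 4), -1)) = Mul(4, Pow(1, -1)) = Mul(4, 1) = 4)
r = Rational(-5, 2) (r = Mul(Rational(1, 2), -5) = Rational(-5, 2) ≈ -2.5000)
Function('R')(O) = 4
f = -1
Add(Mul(f, Function('R')(6)), -4) = Add(Mul(-1, 4), -4) = Add(-4, -4) = -8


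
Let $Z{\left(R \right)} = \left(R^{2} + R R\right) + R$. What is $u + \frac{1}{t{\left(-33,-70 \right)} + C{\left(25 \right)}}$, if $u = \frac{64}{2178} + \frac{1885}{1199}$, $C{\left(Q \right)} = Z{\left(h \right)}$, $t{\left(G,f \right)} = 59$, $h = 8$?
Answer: $\frac{12396262}{7715565} \approx 1.6067$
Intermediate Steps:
$Z{\left(R \right)} = R + 2 R^{2}$ ($Z{\left(R \right)} = \left(R^{2} + R^{2}\right) + R = 2 R^{2} + R = R + 2 R^{2}$)
$C{\left(Q \right)} = 136$ ($C{\left(Q \right)} = 8 \left(1 + 2 \cdot 8\right) = 8 \left(1 + 16\right) = 8 \cdot 17 = 136$)
$u = \frac{190103}{118701}$ ($u = 64 \cdot \frac{1}{2178} + 1885 \cdot \frac{1}{1199} = \frac{32}{1089} + \frac{1885}{1199} = \frac{190103}{118701} \approx 1.6015$)
$u + \frac{1}{t{\left(-33,-70 \right)} + C{\left(25 \right)}} = \frac{190103}{118701} + \frac{1}{59 + 136} = \frac{190103}{118701} + \frac{1}{195} = \frac{12396262}{7715565}$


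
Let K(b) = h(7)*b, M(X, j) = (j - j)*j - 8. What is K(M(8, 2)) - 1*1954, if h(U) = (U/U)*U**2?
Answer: -2346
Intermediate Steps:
M(X, j) = -8 (M(X, j) = 0*j - 8 = 0 - 8 = -8)
h(U) = U**2 (h(U) = 1*U**2 = U**2)
K(b) = 49*b (K(b) = 7**2*b = 49*b)
K(M(8, 2)) - 1*1954 = 49*(-8) - 1*1954 = -392 - 1954 = -2346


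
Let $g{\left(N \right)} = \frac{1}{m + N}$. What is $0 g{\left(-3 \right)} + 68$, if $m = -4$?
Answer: $68$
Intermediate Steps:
$g{\left(N \right)} = \frac{1}{-4 + N}$
$0 g{\left(-3 \right)} + 68 = \frac{0}{-4 - 3} + 68 = \frac{0}{-7} + 68 = 0 \left(- \frac{1}{7}\right) + 68 = 0 + 68 = 68$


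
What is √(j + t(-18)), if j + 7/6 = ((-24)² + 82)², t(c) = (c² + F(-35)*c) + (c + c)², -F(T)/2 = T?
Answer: √15599622/6 ≈ 658.27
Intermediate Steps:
F(T) = -2*T
t(c) = 5*c² + 70*c (t(c) = (c² + (-2*(-35))*c) + (c + c)² = (c² + 70*c) + (2*c)² = (c² + 70*c) + 4*c² = 5*c² + 70*c)
j = 2597777/6 (j = -7/6 + ((-24)² + 82)² = -7/6 + (576 + 82)² = -7/6 + 658² = -7/6 + 432964 = 2597777/6 ≈ 4.3296e+5)
√(j + t(-18)) = √(2597777/6 + 5*(-18)*(14 - 18)) = √(2597777/6 + 5*(-18)*(-4)) = √(2597777/6 + 360) = √(2599937/6) = √15599622/6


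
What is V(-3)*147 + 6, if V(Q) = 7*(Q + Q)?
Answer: -6168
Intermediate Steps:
V(Q) = 14*Q (V(Q) = 7*(2*Q) = 14*Q)
V(-3)*147 + 6 = (14*(-3))*147 + 6 = -42*147 + 6 = -6174 + 6 = -6168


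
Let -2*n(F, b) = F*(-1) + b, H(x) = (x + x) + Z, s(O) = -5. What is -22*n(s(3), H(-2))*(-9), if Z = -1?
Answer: 0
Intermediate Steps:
H(x) = -1 + 2*x (H(x) = (x + x) - 1 = 2*x - 1 = -1 + 2*x)
n(F, b) = F/2 - b/2 (n(F, b) = -(F*(-1) + b)/2 = -(-F + b)/2 = -(b - F)/2 = F/2 - b/2)
-22*n(s(3), H(-2))*(-9) = -22*((½)*(-5) - (-1 + 2*(-2))/2)*(-9) = -22*(-5/2 - (-1 - 4)/2)*(-9) = -22*(-5/2 - ½*(-5))*(-9) = -22*(-5/2 + 5/2)*(-9) = -22*0*(-9) = 0*(-9) = 0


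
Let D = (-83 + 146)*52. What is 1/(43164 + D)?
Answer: 1/46440 ≈ 2.1533e-5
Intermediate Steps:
D = 3276 (D = 63*52 = 3276)
1/(43164 + D) = 1/(43164 + 3276) = 1/46440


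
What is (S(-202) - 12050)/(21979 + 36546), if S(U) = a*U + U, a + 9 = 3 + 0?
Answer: -2208/11705 ≈ -0.18864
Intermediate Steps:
a = -6 (a = -9 + (3 + 0) = -9 + 3 = -6)
S(U) = -5*U (S(U) = -6*U + U = -5*U)
(S(-202) - 12050)/(21979 + 36546) = (-5*(-202) - 12050)/(21979 + 36546) = (1010 - 12050)/58525 = -11040*1/58525 = -2208/11705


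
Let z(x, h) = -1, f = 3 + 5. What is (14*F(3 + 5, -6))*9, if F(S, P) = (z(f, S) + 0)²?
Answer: 126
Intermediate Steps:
f = 8
F(S, P) = 1 (F(S, P) = (-1 + 0)² = (-1)² = 1)
(14*F(3 + 5, -6))*9 = (14*1)*9 = 14*9 = 126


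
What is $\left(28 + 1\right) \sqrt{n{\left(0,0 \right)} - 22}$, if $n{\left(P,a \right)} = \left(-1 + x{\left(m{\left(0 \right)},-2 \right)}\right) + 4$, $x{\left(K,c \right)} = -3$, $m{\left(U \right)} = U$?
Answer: $29 i \sqrt{22} \approx 136.02 i$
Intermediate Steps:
$n{\left(P,a \right)} = 0$ ($n{\left(P,a \right)} = \left(-1 - 3\right) + 4 = -4 + 4 = 0$)
$\left(28 + 1\right) \sqrt{n{\left(0,0 \right)} - 22} = \left(28 + 1\right) \sqrt{0 - 22} = 29 \sqrt{-22} = 29 i \sqrt{22}$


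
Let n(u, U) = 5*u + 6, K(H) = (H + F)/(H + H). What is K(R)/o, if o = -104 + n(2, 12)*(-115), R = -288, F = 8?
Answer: -35/139968 ≈ -0.00025006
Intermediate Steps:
K(H) = (8 + H)/(2*H) (K(H) = (H + 8)/(H + H) = (8 + H)/((2*H)) = (8 + H)*(1/(2*H)) = (8 + H)/(2*H))
n(u, U) = 6 + 5*u
o = -1944 (o = -104 + (6 + 5*2)*(-115) = -104 + (6 + 10)*(-115) = -104 + 16*(-115) = -104 - 1840 = -1944)
K(R)/o = ((½)*(8 - 288)/(-288))/(-1944) = ((½)*(-1/288)*(-280))*(-1/1944) = (35/72)*(-1/1944) = -35/139968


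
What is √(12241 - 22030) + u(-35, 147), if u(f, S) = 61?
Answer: 61 + I*√9789 ≈ 61.0 + 98.939*I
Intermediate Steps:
√(12241 - 22030) + u(-35, 147) = √(12241 - 22030) + 61 = √(-9789) + 61 = I*√9789 + 61 = 61 + I*√9789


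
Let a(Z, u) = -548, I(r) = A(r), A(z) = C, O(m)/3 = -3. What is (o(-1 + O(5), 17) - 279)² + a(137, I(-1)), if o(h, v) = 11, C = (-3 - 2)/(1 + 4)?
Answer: 71276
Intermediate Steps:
O(m) = -9 (O(m) = 3*(-3) = -9)
C = -1 (C = -5/5 = -5*⅕ = -1)
A(z) = -1
I(r) = -1
(o(-1 + O(5), 17) - 279)² + a(137, I(-1)) = (11 - 279)² - 548 = (-268)² - 548 = 71824 - 548 = 71276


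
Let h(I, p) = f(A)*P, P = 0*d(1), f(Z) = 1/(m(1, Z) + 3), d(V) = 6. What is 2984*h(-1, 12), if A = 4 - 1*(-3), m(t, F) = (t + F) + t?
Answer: 0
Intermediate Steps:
m(t, F) = F + 2*t (m(t, F) = (F + t) + t = F + 2*t)
A = 7 (A = 4 + 3 = 7)
f(Z) = 1/(5 + Z) (f(Z) = 1/((Z + 2*1) + 3) = 1/((Z + 2) + 3) = 1/((2 + Z) + 3) = 1/(5 + Z))
P = 0 (P = 0*6 = 0)
h(I, p) = 0 (h(I, p) = 0/(5 + 7) = 0/12 = (1/12)*0 = 0)
2984*h(-1, 12) = 2984*0 = 0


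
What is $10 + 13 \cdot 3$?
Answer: $49$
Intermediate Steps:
$10 + 13 \cdot 3 = 10 + 39 = 49$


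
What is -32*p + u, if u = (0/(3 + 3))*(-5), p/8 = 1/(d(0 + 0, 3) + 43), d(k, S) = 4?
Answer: -256/47 ≈ -5.4468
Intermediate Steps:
p = 8/47 (p = 8/(4 + 43) = 8/47 ≈ 0.17021)
u = 0 (u = (0/6)*(-5) = (0*(⅙))*(-5) = 0*(-5) = 0)
-32*p + u = -32*8/47 + 0 = -256/47 + 0 = -256/47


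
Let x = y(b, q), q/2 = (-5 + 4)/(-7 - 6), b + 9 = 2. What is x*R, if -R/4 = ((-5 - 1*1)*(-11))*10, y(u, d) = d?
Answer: -5280/13 ≈ -406.15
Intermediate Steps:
b = -7 (b = -9 + 2 = -7)
q = 2/13 (q = 2*((-5 + 4)/(-7 - 6)) = 2*(-1/(-13)) = 2*(-1*(-1/13)) = 2*(1/13) = 2/13 ≈ 0.15385)
x = 2/13 ≈ 0.15385
R = -2640 (R = -4*(-5 - 1*1)*(-11)*10 = -4*(-5 - 1)*(-11)*10 = -4*(-6*(-11))*10 = -264*10 = -4*660 = -2640)
x*R = (2/13)*(-2640) = -5280/13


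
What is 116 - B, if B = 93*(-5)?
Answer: 581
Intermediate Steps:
B = -465
116 - B = 116 - 1*(-465) = 116 + 465 = 581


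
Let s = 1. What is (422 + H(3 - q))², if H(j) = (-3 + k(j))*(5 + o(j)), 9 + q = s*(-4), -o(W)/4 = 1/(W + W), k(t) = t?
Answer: 15077689/64 ≈ 2.3559e+5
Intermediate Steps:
o(W) = -2/W (o(W) = -4/(W + W) = -4*1/(2*W) = -2/W)
q = -13 (q = -9 + 1*(-4) = -9 - 4 = -13)
H(j) = (-3 + j)*(5 - 2/j)
(422 + H(3 - q))² = (422 + (-17 + 5*(3 - 1*(-13)) + 6/(3 - 1*(-13))))² = (422 + (-17 + 5*(3 + 13) + 6/(3 + 13)))² = (422 + (-17 + 5*16 + 6/16))² = (422 + (-17 + 80 + 6*(1/16)))² = (422 + (-17 + 80 + 3/8))² = (422 + 507/8)² = (3883/8)² = 15077689/64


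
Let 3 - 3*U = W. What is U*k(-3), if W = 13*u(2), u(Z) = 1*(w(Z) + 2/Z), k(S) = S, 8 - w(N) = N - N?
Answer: 114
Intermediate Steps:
w(N) = 8 (w(N) = 8 - (N - N) = 8 - 1*0 = 8 + 0 = 8)
u(Z) = 8 + 2/Z (u(Z) = 1*(8 + 2/Z) = 8 + 2/Z)
W = 117 (W = 13*(8 + 2/2) = 13*(8 + 2*(½)) = 13*(8 + 1) = 13*9 = 117)
U = -38 (U = 1 - ⅓*117 = 1 - 39 = -38)
U*k(-3) = -38*(-3) = 114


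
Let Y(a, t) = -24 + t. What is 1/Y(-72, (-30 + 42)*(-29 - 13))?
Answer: -1/528 ≈ -0.0018939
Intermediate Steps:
1/Y(-72, (-30 + 42)*(-29 - 13)) = 1/(-24 + (-30 + 42)*(-29 - 13)) = 1/(-24 + 12*(-42)) = 1/(-24 - 504) = 1/(-528) = -1/528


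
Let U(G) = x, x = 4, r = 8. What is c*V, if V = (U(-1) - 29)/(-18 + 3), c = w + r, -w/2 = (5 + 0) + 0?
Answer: -10/3 ≈ -3.3333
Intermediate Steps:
w = -10 (w = -2*((5 + 0) + 0) = -2*(5 + 0) = -2*5 = -10)
U(G) = 4
c = -2 (c = -10 + 8 = -2)
V = 5/3 (V = (4 - 29)/(-18 + 3) = -25/(-15) = -25*(-1/15) = 5/3 ≈ 1.6667)
c*V = -2*5/3 = -10/3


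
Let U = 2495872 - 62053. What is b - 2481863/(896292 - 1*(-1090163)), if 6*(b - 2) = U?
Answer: 1611560289309/3972910 ≈ 4.0564e+5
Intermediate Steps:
U = 2433819
b = 811277/2 (b = 2 + (⅙)*2433819 = 2 + 811273/2 = 811277/2 ≈ 4.0564e+5)
b - 2481863/(896292 - 1*(-1090163)) = 811277/2 - 2481863/(896292 - 1*(-1090163)) = 811277/2 - 2481863/(896292 + 1090163) = 811277/2 - 2481863/1986455 = 1611560289309/3972910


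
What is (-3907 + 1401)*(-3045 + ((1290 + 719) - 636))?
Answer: 4190032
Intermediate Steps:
(-3907 + 1401)*(-3045 + ((1290 + 719) - 636)) = -2506*(-3045 + (2009 - 636)) = -2506*(-3045 + 1373) = -2506*(-1672) = 4190032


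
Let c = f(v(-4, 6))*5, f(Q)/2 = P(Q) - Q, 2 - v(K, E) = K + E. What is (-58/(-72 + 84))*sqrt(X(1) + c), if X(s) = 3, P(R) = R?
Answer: -29*sqrt(3)/6 ≈ -8.3716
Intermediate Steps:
v(K, E) = 2 - E - K (v(K, E) = 2 - (K + E) = 2 - (E + K) = 2 + (-E - K) = 2 - E - K)
f(Q) = 0 (f(Q) = 2*(Q - Q) = 2*0 = 0)
c = 0 (c = 0*5 = 0)
(-58/(-72 + 84))*sqrt(X(1) + c) = (-58/(-72 + 84))*sqrt(3 + 0) = (-58/12)*sqrt(3) = ((1/12)*(-58))*sqrt(3) = -29*sqrt(3)/6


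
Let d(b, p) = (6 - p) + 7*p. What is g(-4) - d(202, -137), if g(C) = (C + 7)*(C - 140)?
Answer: 384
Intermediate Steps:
g(C) = (-140 + C)*(7 + C) (g(C) = (7 + C)*(-140 + C) = (-140 + C)*(7 + C))
d(b, p) = 6 + 6*p
g(-4) - d(202, -137) = (-980 + (-4)² - 133*(-4)) - (6 + 6*(-137)) = (-980 + 16 + 532) - (6 - 822) = -432 - 1*(-816) = -432 + 816 = 384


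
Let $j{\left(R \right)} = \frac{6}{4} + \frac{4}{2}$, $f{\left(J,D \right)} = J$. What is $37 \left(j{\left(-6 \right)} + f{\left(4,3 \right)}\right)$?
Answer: $\frac{555}{2} \approx 277.5$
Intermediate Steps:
$j{\left(R \right)} = \frac{7}{2}$ ($j{\left(R \right)} = 6 \cdot \frac{1}{4} + 4 \cdot \frac{1}{2} = \frac{3}{2} + 2 = \frac{7}{2}$)
$37 \left(j{\left(-6 \right)} + f{\left(4,3 \right)}\right) = 37 \left(\frac{7}{2} + 4\right) = 37 \cdot \frac{15}{2} = \frac{555}{2}$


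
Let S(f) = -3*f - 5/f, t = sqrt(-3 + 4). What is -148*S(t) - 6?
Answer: 1178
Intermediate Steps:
t = 1 (t = sqrt(1) = 1)
S(f) = -5/f - 3*f
-148*S(t) - 6 = -148*(-5/1 - 3*1) - 6 = -148*(-5*1 - 3) - 6 = -148*(-5 - 3) - 6 = -148*(-8) - 6 = 1184 - 6 = 1178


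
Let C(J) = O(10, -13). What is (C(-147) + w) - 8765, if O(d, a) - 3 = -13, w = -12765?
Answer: -21540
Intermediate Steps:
O(d, a) = -10 (O(d, a) = 3 - 13 = -10)
C(J) = -10
(C(-147) + w) - 8765 = (-10 - 12765) - 8765 = -12775 - 8765 = -21540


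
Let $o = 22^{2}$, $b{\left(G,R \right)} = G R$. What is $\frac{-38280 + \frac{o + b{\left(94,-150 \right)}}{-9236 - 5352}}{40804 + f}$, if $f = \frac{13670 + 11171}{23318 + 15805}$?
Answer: $- \frac{780245392284}{831724260893} \approx -0.93811$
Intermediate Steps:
$f = \frac{24841}{39123} \approx 0.63495$
$o = 484$
$\frac{-38280 + \frac{o + b{\left(94,-150 \right)}}{-9236 - 5352}}{40804 + f} = \frac{-38280 + \frac{484 + 94 \left(-150\right)}{-9236 - 5352}}{40804 + \frac{24841}{39123}} = \frac{-38280 + \frac{484 - 14100}{-14588}}{\frac{1596399733}{39123}} = \left(-38280 - - \frac{3404}{3647}\right) \frac{39123}{1596399733} = \left(-38280 + \frac{3404}{3647}\right) \frac{39123}{1596399733} = \left(- \frac{139603756}{3647}\right) \frac{39123}{1596399733} = - \frac{780245392284}{831724260893}$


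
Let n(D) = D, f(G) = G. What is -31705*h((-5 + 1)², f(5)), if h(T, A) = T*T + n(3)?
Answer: -8211595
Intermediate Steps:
h(T, A) = 3 + T² (h(T, A) = T*T + 3 = T² + 3 = 3 + T²)
-31705*h((-5 + 1)², f(5)) = -31705*(3 + ((-5 + 1)²)²) = -31705*(3 + ((-4)²)²) = -31705*(3 + 16²) = -31705*(3 + 256) = -31705*259 = -8211595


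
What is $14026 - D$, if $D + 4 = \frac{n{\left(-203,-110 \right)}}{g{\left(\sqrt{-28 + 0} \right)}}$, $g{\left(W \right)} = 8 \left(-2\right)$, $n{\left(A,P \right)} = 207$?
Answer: $\frac{224687}{16} \approx 14043.0$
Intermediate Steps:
$g{\left(W \right)} = -16$
$D = - \frac{271}{16}$ ($D = -4 + \frac{207}{-16} = -4 + 207 \left(- \frac{1}{16}\right) = -4 - \frac{207}{16} = - \frac{271}{16} \approx -16.938$)
$14026 - D = 14026 - - \frac{271}{16} = 14026 + \frac{271}{16} = \frac{224687}{16}$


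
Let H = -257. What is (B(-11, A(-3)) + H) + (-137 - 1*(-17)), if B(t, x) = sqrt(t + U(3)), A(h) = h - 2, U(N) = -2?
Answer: -377 + I*sqrt(13) ≈ -377.0 + 3.6056*I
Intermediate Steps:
A(h) = -2 + h
B(t, x) = sqrt(-2 + t) (B(t, x) = sqrt(t - 2) = sqrt(-2 + t))
(B(-11, A(-3)) + H) + (-137 - 1*(-17)) = (sqrt(-2 - 11) - 257) + (-137 - 1*(-17)) = (sqrt(-13) - 257) + (-137 + 17) = (I*sqrt(13) - 257) - 120 = (-257 + I*sqrt(13)) - 120 = -377 + I*sqrt(13)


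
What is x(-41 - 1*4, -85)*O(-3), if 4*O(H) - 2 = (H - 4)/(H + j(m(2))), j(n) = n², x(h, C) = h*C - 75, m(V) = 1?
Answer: 20625/4 ≈ 5156.3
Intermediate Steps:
x(h, C) = -75 + C*h (x(h, C) = C*h - 75 = -75 + C*h)
O(H) = ½ + (-4 + H)/(4*(1 + H)) (O(H) = ½ + ((H - 4)/(H + 1²))/4 = ½ + ((-4 + H)/(H + 1))/4 = ½ + ((-4 + H)/(1 + H))/4 = ½ + (-4 + H)/(4*(1 + H)))
x(-41 - 1*4, -85)*O(-3) = (-75 - 85*(-41 - 1*4))*((-2 + 3*(-3))/(4*(1 - 3))) = (-75 - 85*(-41 - 4))*((¼)*(-2 - 9)/(-2)) = (-75 - 85*(-45))*((¼)*(-½)*(-11)) = (-75 + 3825)*(11/8) = 3750*(11/8) = 20625/4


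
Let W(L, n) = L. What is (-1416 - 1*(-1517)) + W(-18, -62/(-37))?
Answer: 83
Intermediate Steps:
(-1416 - 1*(-1517)) + W(-18, -62/(-37)) = (-1416 - 1*(-1517)) - 18 = (-1416 + 1517) - 18 = 101 - 18 = 83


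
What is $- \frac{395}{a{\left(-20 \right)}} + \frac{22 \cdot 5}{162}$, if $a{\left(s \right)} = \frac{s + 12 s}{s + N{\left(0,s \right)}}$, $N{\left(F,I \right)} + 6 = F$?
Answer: $- \frac{6289}{162} \approx -38.821$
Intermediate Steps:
$N{\left(F,I \right)} = -6 + F$
$a{\left(s \right)} = \frac{13 s}{-6 + s}$ ($a{\left(s \right)} = \frac{s + 12 s}{s + \left(-6 + 0\right)} = \frac{13 s}{s - 6} = \frac{13 s}{-6 + s}$)
$- \frac{395}{a{\left(-20 \right)}} + \frac{22 \cdot 5}{162} = - \frac{395}{13 \left(-20\right) \frac{1}{-6 - 20}} + \frac{22 \cdot 5}{162} = - \frac{395}{13 \left(-20\right) \frac{1}{-26}} + 110 \cdot \frac{1}{162} = - \frac{395}{13 \left(-20\right) \left(- \frac{1}{26}\right)} + \frac{55}{81} = - \frac{395}{10} + \frac{55}{81} = \left(-395\right) \frac{1}{10} + \frac{55}{81} = - \frac{79}{2} + \frac{55}{81} = - \frac{6289}{162}$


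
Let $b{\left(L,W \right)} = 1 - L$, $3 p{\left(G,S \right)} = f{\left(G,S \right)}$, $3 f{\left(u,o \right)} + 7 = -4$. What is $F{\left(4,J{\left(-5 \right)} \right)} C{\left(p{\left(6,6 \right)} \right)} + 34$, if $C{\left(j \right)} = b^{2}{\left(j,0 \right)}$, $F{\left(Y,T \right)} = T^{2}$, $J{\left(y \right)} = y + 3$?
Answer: $\frac{4354}{81} \approx 53.753$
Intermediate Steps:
$f{\left(u,o \right)} = - \frac{11}{3}$ ($f{\left(u,o \right)} = - \frac{7}{3} + \frac{1}{3} \left(-4\right) = - \frac{7}{3} - \frac{4}{3} = - \frac{11}{3}$)
$J{\left(y \right)} = 3 + y$
$p{\left(G,S \right)} = - \frac{11}{9}$ ($p{\left(G,S \right)} = \frac{1}{3} \left(- \frac{11}{3}\right) = - \frac{11}{9}$)
$C{\left(j \right)} = \left(1 - j\right)^{2}$
$F{\left(4,J{\left(-5 \right)} \right)} C{\left(p{\left(6,6 \right)} \right)} + 34 = \left(3 - 5\right)^{2} \left(-1 - \frac{11}{9}\right)^{2} + 34 = \left(-2\right)^{2} \left(- \frac{20}{9}\right)^{2} + 34 = 4 \cdot \frac{400}{81} + 34 = \frac{1600}{81} + 34 = \frac{4354}{81}$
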